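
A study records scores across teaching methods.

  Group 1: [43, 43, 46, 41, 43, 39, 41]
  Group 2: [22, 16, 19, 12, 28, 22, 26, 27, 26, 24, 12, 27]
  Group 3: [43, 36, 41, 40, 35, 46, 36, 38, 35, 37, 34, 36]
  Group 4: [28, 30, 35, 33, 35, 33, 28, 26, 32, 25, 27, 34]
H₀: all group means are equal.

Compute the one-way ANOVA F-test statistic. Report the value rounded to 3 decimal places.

test statistic = 46.737

Group means [42.29, 21.75, 38.08, 30.50], grand mean 32.093
SSB = Σnᵢ(x̄ᵢ−x̄)² = 2472.033; SSW = ΣΣ(x−x̄ᵢ)² = 687.595
MSB = 2472.033/3 = 824.0109; MSW = 687.595/39 = 17.6306
F = MSB/MSW = 46.7374
df = (3, 39)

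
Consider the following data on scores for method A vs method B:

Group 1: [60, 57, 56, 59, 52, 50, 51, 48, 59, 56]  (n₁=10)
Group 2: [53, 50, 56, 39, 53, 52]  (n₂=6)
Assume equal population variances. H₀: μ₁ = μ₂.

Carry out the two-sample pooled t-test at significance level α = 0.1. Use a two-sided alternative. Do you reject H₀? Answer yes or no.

reject H₀: no

x̄₁=54.800, s₁=4.237, n₁=10
x̄₂=50.500, s₂=5.958, n₂=6
s_p² = [9·4.237² + 5·5.958²]/14 = 24.2214
SE = √(s_p²·(1/10+1/6)) = 2.5415
t = (54.800−50.500)/2.5415 = 1.6919
df = 14
p-value (two-sided) = 0.11279
At α=0.1: p ≥ α → fail to reject H₀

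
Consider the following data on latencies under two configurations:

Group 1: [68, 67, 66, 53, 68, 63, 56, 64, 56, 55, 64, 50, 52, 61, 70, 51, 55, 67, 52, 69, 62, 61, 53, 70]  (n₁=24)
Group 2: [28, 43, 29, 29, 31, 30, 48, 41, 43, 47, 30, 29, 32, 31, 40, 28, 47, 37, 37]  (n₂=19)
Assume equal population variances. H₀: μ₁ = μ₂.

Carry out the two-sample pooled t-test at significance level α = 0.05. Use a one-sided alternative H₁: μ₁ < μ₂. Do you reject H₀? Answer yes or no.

reject H₀: no

x̄₁=60.542, s₁=6.827, n₁=24
x̄₂=35.789, s₂=7.223, n₂=19
s_p² = [23·6.827² + 18·7.223²]/41 = 49.0516
SE = √(s_p²·(1/24+1/19)) = 2.1507
t = (60.542−35.789)/2.1507 = 11.5089
df = 41
p-value (one-sided, H₁ less) = 1.00000
At α=0.05: p ≥ α → fail to reject H₀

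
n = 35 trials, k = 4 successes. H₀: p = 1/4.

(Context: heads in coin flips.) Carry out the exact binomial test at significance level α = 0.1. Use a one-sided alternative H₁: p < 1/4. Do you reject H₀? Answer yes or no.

reject H₀: yes

Exact binomial: n=35, k=4, p₀=1/4=0.2500
P(X≤4) from Σ C(n,i)·p₀^i·(1−p₀)^(n−i)
p-value (one-sided, H₁ less) = 0.04101
At α=0.1: p < α → reject H₀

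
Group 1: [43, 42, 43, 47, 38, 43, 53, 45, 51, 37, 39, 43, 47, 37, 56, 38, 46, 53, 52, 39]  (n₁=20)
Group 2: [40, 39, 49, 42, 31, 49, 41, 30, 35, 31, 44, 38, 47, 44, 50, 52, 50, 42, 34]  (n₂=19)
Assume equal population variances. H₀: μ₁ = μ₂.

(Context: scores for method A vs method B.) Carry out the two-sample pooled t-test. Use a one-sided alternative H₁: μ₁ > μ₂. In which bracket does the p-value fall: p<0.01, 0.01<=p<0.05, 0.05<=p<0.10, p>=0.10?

x̄₁=44.600, s₁=5.906, n₁=20
x̄₂=41.474, s₂=7.003, n₂=19
s_p² = [19·5.906² + 18·7.003²]/37 = 41.7713
SE = √(s_p²·(1/20+1/19)) = 2.0705
t = (44.600−41.474)/2.0705 = 1.5099
df = 37
p-value (one-sided, H₁ greater) = 0.06978
→ bracket: 0.05<=p<0.10

p-value bracket: 0.05<=p<0.10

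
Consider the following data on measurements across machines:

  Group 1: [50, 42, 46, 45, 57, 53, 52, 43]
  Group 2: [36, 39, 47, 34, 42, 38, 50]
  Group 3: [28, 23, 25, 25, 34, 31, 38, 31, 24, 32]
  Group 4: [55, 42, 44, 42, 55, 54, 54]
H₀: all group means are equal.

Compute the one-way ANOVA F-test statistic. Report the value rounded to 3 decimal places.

test statistic = 25.547

Group means [48.50, 40.86, 29.10, 49.43], grand mean 40.969
SSB = Σnᵢ(x̄ᵢ−x̄)² = 2363.497; SSW = ΣΣ(x−x̄ᵢ)² = 863.471
MSB = 2363.497/3 = 787.8324; MSW = 863.471/28 = 30.8383
F = MSB/MSW = 25.5472
df = (3, 28)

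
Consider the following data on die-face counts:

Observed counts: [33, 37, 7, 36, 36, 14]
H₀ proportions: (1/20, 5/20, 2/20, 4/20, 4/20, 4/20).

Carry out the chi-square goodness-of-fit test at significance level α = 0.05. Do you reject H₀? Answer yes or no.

n = 163; E_i = n·p_i = [8.15, 40.75, 16.30, 32.60, 32.60, 32.60]
χ² = (33−8.15)²/8.15 + (37−40.75)²/40.75 + (7−16.30)²/16.30 + (36−32.60)²/32.60 + (36−32.60)²/32.60 + (14−32.60)²/32.60 = 92.7423
df = 5
p-value (upper-tail) = 0.00000
At α=0.05: p < α → reject H₀

reject H₀: yes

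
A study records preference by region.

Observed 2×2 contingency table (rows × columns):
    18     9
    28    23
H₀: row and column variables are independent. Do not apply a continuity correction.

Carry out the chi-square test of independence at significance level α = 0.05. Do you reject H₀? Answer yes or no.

reject H₀: no

Row totals [27, 51], col totals [46, 32], n=78
χ² = (18−15.92)²/15.92 + (9−11.08)²/11.08 + (28−30.08)²/30.08 + (23−20.92)²/20.92 = 1.0099
df = 1
p-value (upper-tail) = 0.31492
At α=0.05: p ≥ α → fail to reject H₀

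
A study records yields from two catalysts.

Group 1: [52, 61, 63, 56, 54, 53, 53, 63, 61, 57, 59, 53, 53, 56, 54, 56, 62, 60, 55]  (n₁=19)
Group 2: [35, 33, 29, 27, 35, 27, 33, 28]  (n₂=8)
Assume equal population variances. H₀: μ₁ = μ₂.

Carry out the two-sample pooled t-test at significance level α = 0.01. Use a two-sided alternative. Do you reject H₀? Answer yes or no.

x̄₁=56.895, s₁=3.770, n₁=19
x̄₂=30.875, s₂=3.482, n₂=8
s_p² = [18·3.770² + 7·3.482²]/25 = 13.6266
SE = √(s_p²·(1/19+1/8)) = 1.5558
t = (56.895−30.875)/1.5558 = 16.7244
df = 25
p-value (two-sided) = 0.00000
At α=0.01: p < α → reject H₀

reject H₀: yes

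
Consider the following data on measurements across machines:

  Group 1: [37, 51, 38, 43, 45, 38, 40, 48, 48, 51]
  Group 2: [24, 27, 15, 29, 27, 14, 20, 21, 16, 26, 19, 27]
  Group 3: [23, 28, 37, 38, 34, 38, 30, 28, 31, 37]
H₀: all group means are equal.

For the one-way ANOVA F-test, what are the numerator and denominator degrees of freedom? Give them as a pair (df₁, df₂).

degrees of freedom = [2, 29]

k = 3 groups, N = 32 total
df = (k−1, N−k) = (3−1, 32−3) = (2, 29)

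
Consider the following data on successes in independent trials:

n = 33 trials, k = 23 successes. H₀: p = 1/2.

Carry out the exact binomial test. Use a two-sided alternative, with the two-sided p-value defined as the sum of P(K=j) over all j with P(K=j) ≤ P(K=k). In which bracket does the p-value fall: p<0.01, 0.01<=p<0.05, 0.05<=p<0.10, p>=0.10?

p-value bracket: 0.01<=p<0.05

Exact binomial: n=33, k=23, p₀=1/2=0.5000
P(X=j) = C(n,j)·p₀^j·(1−p₀)^(n−j); p = Σ P(X=j) over j with P(X=j) ≤ P(X=23)
p-value (two-sided) = 0.03508
→ bracket: 0.01<=p<0.05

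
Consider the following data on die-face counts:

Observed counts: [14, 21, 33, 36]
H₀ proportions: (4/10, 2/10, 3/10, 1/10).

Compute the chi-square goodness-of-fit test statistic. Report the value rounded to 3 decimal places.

n = 104; E_i = n·p_i = [41.60, 20.80, 31.20, 10.40]
χ² = (14−41.60)²/41.60 + (21−20.80)²/20.80 + (33−31.20)²/31.20 + (36−10.40)²/10.40 = 81.4327
df = 3

test statistic = 81.433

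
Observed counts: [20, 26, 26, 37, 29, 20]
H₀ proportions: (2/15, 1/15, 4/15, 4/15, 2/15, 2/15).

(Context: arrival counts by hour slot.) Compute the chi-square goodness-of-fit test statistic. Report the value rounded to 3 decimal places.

n = 158; E_i = n·p_i = [21.07, 10.53, 42.13, 42.13, 21.07, 21.07]
χ² = (20−21.07)²/21.07 + (26−10.53)²/10.53 + (26−42.13)²/42.13 + (37−42.13)²/42.13 + (29−21.07)²/21.07 + (20−21.07)²/21.07 = 32.6092
df = 5

test statistic = 32.609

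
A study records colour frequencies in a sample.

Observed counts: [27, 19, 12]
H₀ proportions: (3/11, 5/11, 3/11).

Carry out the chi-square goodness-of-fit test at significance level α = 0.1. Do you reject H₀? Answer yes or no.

reject H₀: yes

n = 58; E_i = n·p_i = [15.82, 26.36, 15.82]
χ² = (27−15.82)²/15.82 + (19−26.36)²/26.36 + (12−15.82)²/15.82 = 10.8828
df = 2
p-value (upper-tail) = 0.00433
At α=0.1: p < α → reject H₀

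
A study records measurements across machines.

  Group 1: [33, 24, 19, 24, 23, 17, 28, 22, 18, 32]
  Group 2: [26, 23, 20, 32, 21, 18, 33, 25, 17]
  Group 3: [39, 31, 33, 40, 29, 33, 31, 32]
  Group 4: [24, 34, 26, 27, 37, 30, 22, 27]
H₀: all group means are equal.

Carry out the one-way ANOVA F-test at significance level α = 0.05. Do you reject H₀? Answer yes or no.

Group means [24.00, 23.89, 33.50, 28.38], grand mean 27.143
SSB = Σnᵢ(x̄ᵢ−x̄)² = 529.522; SSW = ΣΣ(x−x̄ᵢ)² = 822.764
MSB = 529.522/3 = 176.5073; MSW = 822.764/31 = 26.5408
F = MSB/MSW = 6.6504
df = (3, 31)
p-value (upper-tail) = 0.00135
At α=0.05: p < α → reject H₀

reject H₀: yes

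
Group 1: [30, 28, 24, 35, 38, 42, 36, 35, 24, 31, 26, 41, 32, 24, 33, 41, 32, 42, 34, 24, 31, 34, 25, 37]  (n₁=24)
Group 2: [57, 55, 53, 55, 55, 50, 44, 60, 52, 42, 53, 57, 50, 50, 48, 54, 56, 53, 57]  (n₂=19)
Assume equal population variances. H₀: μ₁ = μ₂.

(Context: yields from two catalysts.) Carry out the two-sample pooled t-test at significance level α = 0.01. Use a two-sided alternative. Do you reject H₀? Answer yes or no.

reject H₀: yes

x̄₁=32.458, s₁=5.985, n₁=24
x̄₂=52.684, s₂=4.547, n₂=19
s_p² = [23·5.985² + 18·4.547²]/41 = 29.1723
SE = √(s_p²·(1/24+1/19)) = 1.6586
t = (32.458−52.684)/1.6586 = -12.1947
df = 41
p-value (two-sided) = 0.00000
At α=0.01: p < α → reject H₀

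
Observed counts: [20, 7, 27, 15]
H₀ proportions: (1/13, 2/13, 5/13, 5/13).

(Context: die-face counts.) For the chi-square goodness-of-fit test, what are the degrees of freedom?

df = k − 1 = 4 − 1 = 3

degrees of freedom = 3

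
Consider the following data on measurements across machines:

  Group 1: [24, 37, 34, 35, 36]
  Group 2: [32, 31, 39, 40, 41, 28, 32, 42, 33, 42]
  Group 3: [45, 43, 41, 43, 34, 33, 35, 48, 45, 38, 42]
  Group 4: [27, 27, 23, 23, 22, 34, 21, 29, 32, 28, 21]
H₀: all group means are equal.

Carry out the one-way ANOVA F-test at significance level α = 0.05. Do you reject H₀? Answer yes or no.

reject H₀: yes

Group means [33.20, 36.00, 40.64, 26.09], grand mean 34.054
SSB = Σnᵢ(x̄ᵢ−x̄)² = 1215.637; SSW = ΣΣ(x−x̄ᵢ)² = 808.255
MSB = 1215.637/3 = 405.2124; MSW = 808.255/33 = 24.4926
F = MSB/MSW = 16.5443
df = (3, 33)
p-value (upper-tail) = 0.00000
At α=0.05: p < α → reject H₀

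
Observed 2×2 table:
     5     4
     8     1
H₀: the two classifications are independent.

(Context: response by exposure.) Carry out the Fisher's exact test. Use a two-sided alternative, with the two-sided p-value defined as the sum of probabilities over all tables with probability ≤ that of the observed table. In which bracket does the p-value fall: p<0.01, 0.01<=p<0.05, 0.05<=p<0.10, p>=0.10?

p-value bracket: p>=0.10

Margins: r₁=9, r₂=9, c₁=13, c₂=5, n=18
p_obs = C(9,5)·C(9,8)/C(18,13); sum pmf over tables with pmf ≤ p_obs
p-value (two-sided) = 0.29412
→ bracket: p>=0.10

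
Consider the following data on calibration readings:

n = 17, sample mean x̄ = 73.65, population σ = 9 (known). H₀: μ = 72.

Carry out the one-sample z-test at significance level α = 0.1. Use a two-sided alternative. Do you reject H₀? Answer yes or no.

SE = σ/√n = 9/√17 = 2.1828
z = (x̄−μ₀)/SE = (73.65−72)/2.1828 = 0.7559
p-value (two-sided) = 0.44971
At α=0.1: p ≥ α → fail to reject H₀

reject H₀: no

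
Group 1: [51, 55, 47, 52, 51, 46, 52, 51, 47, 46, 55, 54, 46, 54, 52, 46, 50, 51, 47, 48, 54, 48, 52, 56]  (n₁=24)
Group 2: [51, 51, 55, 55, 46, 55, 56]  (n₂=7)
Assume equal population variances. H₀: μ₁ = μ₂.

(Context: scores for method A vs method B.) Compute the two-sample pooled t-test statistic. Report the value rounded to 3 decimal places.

x̄₁=50.458, s₁=3.283, n₁=24
x̄₂=52.714, s₂=3.592, n₂=7
s_p² = [23·3.283² + 6·3.592²]/29 = 11.2202
SE = √(s_p²·(1/24+1/7)) = 1.4389
t = (50.458−52.714)/1.4389 = -1.5678
df = 29

test statistic = -1.568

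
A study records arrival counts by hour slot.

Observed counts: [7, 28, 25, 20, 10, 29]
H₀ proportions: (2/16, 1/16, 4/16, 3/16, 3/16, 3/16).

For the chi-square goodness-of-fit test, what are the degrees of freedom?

df = k − 1 = 6 − 1 = 5

degrees of freedom = 5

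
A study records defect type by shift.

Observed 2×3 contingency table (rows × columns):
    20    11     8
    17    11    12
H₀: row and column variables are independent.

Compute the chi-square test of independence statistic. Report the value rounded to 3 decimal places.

Row totals [39, 40], col totals [37, 22, 20], n=79
χ² = (20−18.27)²/18.27 + (11−10.86)²/10.86 + (8−9.87)²/9.87 + (17−18.73)²/18.73 + (11−11.14)²/11.14 + (12−10.13)²/10.13 = 1.0308
df = 2

test statistic = 1.031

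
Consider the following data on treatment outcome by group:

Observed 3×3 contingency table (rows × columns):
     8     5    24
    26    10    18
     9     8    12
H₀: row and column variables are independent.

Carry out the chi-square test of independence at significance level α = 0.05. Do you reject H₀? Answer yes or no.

reject H₀: yes

Row totals [37, 54, 29], col totals [43, 23, 54], n=120
χ² = (8−13.26)²/13.26 + (5−7.09)²/7.09 + (24−16.65)²/16.65 + (26−19.35)²/19.35 + (10−10.35)²/10.35 + (18−24.30)²/24.30 + (9−10.39)²/10.39 + (8−5.56)²/5.56 + (12−13.05)²/13.05 = 11.2210
df = 4
p-value (upper-tail) = 0.02419
At α=0.05: p < α → reject H₀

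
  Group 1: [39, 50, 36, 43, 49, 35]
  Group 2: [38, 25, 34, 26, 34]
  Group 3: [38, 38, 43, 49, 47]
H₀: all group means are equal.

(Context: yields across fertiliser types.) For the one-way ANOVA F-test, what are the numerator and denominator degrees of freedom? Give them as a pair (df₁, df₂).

degrees of freedom = [2, 13]

k = 3 groups, N = 16 total
df = (k−1, N−k) = (3−1, 16−3) = (2, 13)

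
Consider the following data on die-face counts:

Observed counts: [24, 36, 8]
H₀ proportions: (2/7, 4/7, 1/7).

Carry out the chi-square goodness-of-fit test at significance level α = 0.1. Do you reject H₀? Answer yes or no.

reject H₀: no

n = 68; E_i = n·p_i = [19.43, 38.86, 9.71]
χ² = (24−19.43)²/19.43 + (36−38.86)²/38.86 + (8−9.71)²/9.71 = 1.5882
df = 2
p-value (upper-tail) = 0.45198
At α=0.1: p ≥ α → fail to reject H₀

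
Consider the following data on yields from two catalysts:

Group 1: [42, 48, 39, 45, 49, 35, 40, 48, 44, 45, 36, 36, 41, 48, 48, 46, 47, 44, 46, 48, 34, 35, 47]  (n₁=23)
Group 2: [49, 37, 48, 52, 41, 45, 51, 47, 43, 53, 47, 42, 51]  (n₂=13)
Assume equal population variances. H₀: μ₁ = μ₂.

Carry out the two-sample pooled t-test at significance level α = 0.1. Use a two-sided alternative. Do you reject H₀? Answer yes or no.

x̄₁=43.087, s₁=5.035, n₁=23
x̄₂=46.615, s₂=4.805, n₂=13
s_p² = [22·5.035² + 12·4.805²]/34 = 24.5560
SE = √(s_p²·(1/23+1/13)) = 1.7195
t = (43.087−46.615)/1.7195 = -2.0520
df = 34
p-value (two-sided) = 0.04793
At α=0.1: p < α → reject H₀

reject H₀: yes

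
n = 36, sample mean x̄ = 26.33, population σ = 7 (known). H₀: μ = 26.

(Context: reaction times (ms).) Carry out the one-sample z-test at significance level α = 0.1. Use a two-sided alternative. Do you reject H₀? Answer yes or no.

SE = σ/√n = 7/√36 = 1.1667
z = (x̄−μ₀)/SE = (26.33−26)/1.1667 = 0.2829
p-value (two-sided) = 0.77729
At α=0.1: p ≥ α → fail to reject H₀

reject H₀: no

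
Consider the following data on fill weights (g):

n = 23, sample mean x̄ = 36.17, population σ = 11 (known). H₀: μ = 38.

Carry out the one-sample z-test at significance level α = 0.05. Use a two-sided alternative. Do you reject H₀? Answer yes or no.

SE = σ/√n = 11/√23 = 2.2937
z = (x̄−μ₀)/SE = (36.17−38)/2.2937 = -0.7979
p-value (two-sided) = 0.42496
At α=0.05: p ≥ α → fail to reject H₀

reject H₀: no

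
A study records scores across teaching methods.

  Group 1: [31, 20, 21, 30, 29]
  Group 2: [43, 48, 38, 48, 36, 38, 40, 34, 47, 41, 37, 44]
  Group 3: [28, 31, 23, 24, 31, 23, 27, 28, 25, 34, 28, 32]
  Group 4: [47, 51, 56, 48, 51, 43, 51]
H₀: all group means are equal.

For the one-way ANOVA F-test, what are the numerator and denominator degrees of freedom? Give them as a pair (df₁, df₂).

k = 4 groups, N = 36 total
df = (k−1, N−k) = (4−1, 36−4) = (3, 32)

degrees of freedom = [3, 32]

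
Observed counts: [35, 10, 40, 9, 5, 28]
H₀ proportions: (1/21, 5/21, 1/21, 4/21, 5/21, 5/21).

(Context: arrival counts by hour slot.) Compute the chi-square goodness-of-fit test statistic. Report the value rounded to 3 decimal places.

n = 127; E_i = n·p_i = [6.05, 30.24, 6.05, 24.19, 30.24, 30.24]
χ² = (35−6.05)²/6.05 + (10−30.24)²/30.24 + (40−6.05)²/6.05 + (9−24.19)²/24.19 + (5−30.24)²/30.24 + (28−30.24)²/30.24 = 373.5358
df = 5

test statistic = 373.536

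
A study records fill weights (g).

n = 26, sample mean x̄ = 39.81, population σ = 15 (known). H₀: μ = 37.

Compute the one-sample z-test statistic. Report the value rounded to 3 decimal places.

test statistic = 0.955

SE = σ/√n = 15/√26 = 2.9417
z = (x̄−μ₀)/SE = (39.81−37)/2.9417 = 0.9552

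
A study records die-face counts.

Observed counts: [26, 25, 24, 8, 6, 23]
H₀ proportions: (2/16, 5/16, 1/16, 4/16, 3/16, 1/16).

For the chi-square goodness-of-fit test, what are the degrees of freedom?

degrees of freedom = 5

df = k − 1 = 6 − 1 = 5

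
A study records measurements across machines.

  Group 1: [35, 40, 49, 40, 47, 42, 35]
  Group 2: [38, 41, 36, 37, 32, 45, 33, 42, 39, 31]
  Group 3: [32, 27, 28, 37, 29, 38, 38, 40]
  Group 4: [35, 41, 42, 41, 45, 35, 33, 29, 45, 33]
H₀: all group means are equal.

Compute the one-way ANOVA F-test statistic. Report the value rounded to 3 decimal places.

test statistic = 2.664

Group means [41.14, 37.40, 33.62, 37.90], grand mean 37.429
SSB = Σnᵢ(x̄ᵢ−x̄)² = 214.539; SSW = ΣΣ(x−x̄ᵢ)² = 832.032
MSB = 214.539/3 = 71.5131; MSW = 832.032/31 = 26.8397
F = MSB/MSW = 2.6644
df = (3, 31)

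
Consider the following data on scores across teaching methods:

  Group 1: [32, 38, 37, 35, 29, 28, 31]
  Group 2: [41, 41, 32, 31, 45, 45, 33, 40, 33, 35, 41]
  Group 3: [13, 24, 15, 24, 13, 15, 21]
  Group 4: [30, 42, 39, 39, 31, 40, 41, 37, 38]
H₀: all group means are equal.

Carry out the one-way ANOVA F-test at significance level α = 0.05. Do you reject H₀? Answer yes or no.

reject H₀: yes

Group means [32.86, 37.91, 17.86, 37.44], grand mean 32.618
SSB = Σnᵢ(x̄ᵢ−x̄)² = 2043.184; SSW = ΣΣ(x−x̄ᵢ)² = 654.846
MSB = 2043.184/3 = 681.0613; MSW = 654.846/30 = 21.8282
F = MSB/MSW = 31.2010
df = (3, 30)
p-value (upper-tail) = 0.00000
At α=0.05: p < α → reject H₀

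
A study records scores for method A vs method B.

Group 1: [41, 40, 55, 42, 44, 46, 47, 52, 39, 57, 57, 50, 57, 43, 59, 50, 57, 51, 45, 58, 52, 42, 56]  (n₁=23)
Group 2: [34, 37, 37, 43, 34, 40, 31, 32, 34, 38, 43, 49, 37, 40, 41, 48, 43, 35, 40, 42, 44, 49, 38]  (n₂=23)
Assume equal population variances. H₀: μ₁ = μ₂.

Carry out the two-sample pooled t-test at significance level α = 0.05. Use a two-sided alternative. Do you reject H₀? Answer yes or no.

reject H₀: yes

x̄₁=49.565, s₁=6.646, n₁=23
x̄₂=39.522, s₂=5.142, n₂=23
s_p² = [22·6.646² + 22·5.142²]/44 = 35.3043
SE = √(s_p²·(1/23+1/23)) = 1.7521
t = (49.565−39.522)/1.7521 = 5.7322
df = 44
p-value (two-sided) = 0.00000
At α=0.05: p < α → reject H₀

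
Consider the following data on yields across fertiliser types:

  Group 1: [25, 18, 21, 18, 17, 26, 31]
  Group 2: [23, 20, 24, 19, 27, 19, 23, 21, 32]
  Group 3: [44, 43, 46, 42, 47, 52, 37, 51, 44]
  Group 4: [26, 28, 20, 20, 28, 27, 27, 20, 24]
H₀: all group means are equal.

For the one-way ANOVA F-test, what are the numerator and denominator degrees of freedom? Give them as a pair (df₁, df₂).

degrees of freedom = [3, 30]

k = 4 groups, N = 34 total
df = (k−1, N−k) = (4−1, 34−4) = (3, 30)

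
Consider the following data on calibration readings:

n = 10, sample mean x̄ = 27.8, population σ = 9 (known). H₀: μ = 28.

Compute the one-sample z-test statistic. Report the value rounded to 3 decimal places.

SE = σ/√n = 9/√10 = 2.8460
z = (x̄−μ₀)/SE = (27.8−28)/2.8460 = -0.0703

test statistic = -0.070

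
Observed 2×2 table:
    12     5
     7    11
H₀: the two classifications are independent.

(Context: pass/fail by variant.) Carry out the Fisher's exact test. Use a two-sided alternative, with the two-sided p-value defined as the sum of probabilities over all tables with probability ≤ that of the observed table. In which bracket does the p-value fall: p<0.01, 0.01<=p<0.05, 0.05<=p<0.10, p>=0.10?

Margins: r₁=17, r₂=18, c₁=19, c₂=16, n=35
p_obs = C(17,12)·C(18,7)/C(35,19); sum pmf over tables with pmf ≤ p_obs
p-value (two-sided) = 0.09222
→ bracket: 0.05<=p<0.10

p-value bracket: 0.05<=p<0.10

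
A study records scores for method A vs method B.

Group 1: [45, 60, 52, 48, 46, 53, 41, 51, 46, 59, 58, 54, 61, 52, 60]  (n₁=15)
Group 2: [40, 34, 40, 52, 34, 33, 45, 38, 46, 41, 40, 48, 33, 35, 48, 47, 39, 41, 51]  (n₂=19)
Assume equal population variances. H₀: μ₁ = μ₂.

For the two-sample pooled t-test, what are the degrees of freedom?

df = n₁ + n₂ − 2 = 15 + 19 − 2 = 32

degrees of freedom = 32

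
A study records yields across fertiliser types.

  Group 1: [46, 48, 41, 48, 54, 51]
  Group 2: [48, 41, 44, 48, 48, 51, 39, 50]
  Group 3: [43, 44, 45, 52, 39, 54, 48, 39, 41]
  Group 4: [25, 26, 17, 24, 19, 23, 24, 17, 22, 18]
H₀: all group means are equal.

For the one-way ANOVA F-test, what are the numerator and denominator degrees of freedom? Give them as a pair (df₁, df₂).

k = 4 groups, N = 33 total
df = (k−1, N−k) = (4−1, 33−4) = (3, 29)

degrees of freedom = [3, 29]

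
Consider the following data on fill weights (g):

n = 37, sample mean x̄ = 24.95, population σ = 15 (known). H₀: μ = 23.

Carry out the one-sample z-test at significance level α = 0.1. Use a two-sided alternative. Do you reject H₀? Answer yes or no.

reject H₀: no

SE = σ/√n = 15/√37 = 2.4660
z = (x̄−μ₀)/SE = (24.95−23)/2.4660 = 0.7908
p-value (two-sided) = 0.42908
At α=0.1: p ≥ α → fail to reject H₀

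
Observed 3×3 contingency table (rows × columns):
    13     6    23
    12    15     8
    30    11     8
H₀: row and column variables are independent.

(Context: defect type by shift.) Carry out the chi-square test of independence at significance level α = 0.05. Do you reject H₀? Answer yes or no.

Row totals [42, 35, 49], col totals [55, 32, 39], n=126
χ² = (13−18.33)²/18.33 + (6−10.67)²/10.67 + (23−13.00)²/13.00 + (12−15.28)²/15.28 + (15−8.89)²/8.89 + (8−10.83)²/10.83 + (30−21.39)²/21.39 + (11−12.44)²/12.44 + (8−15.17)²/15.17 = 23.9521
df = 4
p-value (upper-tail) = 0.00008
At α=0.05: p < α → reject H₀

reject H₀: yes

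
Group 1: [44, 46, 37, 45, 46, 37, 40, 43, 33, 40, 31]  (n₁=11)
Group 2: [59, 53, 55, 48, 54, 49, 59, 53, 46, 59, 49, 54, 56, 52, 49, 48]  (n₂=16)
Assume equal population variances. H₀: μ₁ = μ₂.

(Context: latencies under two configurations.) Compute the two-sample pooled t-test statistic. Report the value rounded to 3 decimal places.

test statistic = -6.876

x̄₁=40.182, s₁=5.193, n₁=11
x̄₂=52.688, s₂=4.238, n₂=16
s_p² = [10·5.193² + 15·4.238²]/25 = 21.5630
SE = √(s_p²·(1/11+1/16)) = 1.8188
t = (40.182−52.688)/1.8188 = -6.8759
df = 25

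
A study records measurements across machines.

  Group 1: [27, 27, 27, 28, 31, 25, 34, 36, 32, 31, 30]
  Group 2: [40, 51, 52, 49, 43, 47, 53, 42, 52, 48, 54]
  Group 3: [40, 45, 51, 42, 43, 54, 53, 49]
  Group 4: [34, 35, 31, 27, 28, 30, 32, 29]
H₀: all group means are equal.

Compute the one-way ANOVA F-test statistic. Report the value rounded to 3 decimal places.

Group means [29.82, 48.27, 47.12, 30.75], grand mean 39.000
SSB = Σnᵢ(x̄ᵢ−x̄)² = 2945.807; SSW = ΣΣ(x−x̄ᵢ)² = 596.193
MSB = 2945.807/3 = 981.9356; MSW = 596.193/34 = 17.5351
F = MSB/MSW = 55.9983
df = (3, 34)

test statistic = 55.998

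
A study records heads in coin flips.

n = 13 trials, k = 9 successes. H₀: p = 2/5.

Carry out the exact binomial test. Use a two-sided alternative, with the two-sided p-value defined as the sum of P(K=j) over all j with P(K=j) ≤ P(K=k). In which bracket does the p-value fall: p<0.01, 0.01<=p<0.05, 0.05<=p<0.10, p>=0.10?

p-value bracket: 0.01<=p<0.05

Exact binomial: n=13, k=9, p₀=2/5=0.4000
P(X=j) = C(n,j)·p₀^j·(1−p₀)^(n−j); p = Σ P(X=j) over j with P(X=j) ≤ P(X=9)
p-value (two-sided) = 0.04471
→ bracket: 0.01<=p<0.05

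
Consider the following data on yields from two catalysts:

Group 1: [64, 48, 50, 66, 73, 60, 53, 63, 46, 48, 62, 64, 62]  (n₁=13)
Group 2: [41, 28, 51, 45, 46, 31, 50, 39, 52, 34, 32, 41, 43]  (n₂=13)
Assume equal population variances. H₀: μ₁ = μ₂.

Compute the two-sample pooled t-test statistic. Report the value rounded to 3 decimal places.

x̄₁=58.385, s₁=8.431, n₁=13
x̄₂=41.000, s₂=7.906, n₂=13
s_p² = [12·8.431² + 12·7.906²]/24 = 66.7949
SE = √(s_p²·(1/13+1/13)) = 3.2056
t = (58.385−41.000)/3.2056 = 5.4231
df = 24

test statistic = 5.423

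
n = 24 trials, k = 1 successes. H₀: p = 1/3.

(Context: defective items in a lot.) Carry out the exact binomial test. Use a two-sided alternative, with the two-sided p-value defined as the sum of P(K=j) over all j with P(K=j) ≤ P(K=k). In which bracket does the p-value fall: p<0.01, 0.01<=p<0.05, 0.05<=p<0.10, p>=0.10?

p-value bracket: p<0.01

Exact binomial: n=24, k=1, p₀=1/3=0.3333
P(X=j) = C(n,j)·p₀^j·(1−p₀)^(n−j); p = Σ P(X=j) over j with P(X=j) ≤ P(X=1)
p-value (two-sided) = 0.00163
→ bracket: p<0.01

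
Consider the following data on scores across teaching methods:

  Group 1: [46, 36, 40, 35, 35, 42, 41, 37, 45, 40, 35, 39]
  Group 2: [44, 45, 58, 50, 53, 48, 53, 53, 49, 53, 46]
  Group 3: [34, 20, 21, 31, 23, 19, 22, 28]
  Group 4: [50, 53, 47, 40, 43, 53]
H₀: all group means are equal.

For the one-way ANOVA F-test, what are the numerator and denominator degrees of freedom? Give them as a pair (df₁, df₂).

k = 4 groups, N = 37 total
df = (k−1, N−k) = (4−1, 37−4) = (3, 33)

degrees of freedom = [3, 33]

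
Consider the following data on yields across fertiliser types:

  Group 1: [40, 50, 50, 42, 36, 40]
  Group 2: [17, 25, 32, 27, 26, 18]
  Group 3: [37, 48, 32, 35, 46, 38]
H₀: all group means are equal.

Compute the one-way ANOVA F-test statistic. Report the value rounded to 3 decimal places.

test statistic = 16.988

Group means [43.00, 24.17, 39.33], grand mean 35.500
SSB = Σnᵢ(x̄ᵢ−x̄)² = 1196.333; SSW = ΣΣ(x−x̄ᵢ)² = 528.167
MSB = 1196.333/2 = 598.1667; MSW = 528.167/15 = 35.2111
F = MSB/MSW = 16.9880
df = (2, 15)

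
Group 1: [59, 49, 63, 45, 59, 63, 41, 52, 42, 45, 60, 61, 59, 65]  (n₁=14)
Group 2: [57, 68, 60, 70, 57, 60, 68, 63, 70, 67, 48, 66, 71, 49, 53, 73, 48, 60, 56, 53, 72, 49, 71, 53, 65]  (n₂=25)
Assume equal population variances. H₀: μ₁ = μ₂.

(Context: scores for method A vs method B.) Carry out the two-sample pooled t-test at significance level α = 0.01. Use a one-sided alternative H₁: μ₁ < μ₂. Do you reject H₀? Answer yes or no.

reject H₀: no

x̄₁=54.500, s₁=8.519, n₁=14
x̄₂=61.080, s₂=8.376, n₂=25
s_p² = [13·8.519² + 24·8.376²]/37 = 71.0092
SE = √(s_p²·(1/14+1/25)) = 2.8129
t = (54.500−61.080)/2.8129 = -2.3392
df = 37
p-value (one-sided, H₁ less) = 0.01242
At α=0.01: p ≥ α → fail to reject H₀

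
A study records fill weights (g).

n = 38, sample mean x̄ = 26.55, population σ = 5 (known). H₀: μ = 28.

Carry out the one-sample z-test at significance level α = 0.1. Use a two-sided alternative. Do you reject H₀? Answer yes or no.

SE = σ/√n = 5/√38 = 0.8111
z = (x̄−μ₀)/SE = (26.55−28)/0.8111 = -1.7877
p-value (two-sided) = 0.07383
At α=0.1: p < α → reject H₀

reject H₀: yes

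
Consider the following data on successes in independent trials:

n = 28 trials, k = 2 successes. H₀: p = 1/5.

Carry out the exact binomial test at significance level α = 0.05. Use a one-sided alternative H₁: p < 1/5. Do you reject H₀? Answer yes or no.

Exact binomial: n=28, k=2, p₀=1/5=0.2000
P(X≤2) from Σ C(n,i)·p₀^i·(1−p₀)^(n−i)
p-value (one-sided, H₁ less) = 0.06117
At α=0.05: p ≥ α → fail to reject H₀

reject H₀: no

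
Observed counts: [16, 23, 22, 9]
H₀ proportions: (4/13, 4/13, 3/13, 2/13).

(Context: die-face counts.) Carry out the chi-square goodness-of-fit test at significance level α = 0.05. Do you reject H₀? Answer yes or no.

n = 70; E_i = n·p_i = [21.54, 21.54, 16.15, 10.77]
χ² = (16−21.54)²/21.54 + (23−21.54)²/21.54 + (22−16.15)²/16.15 + (9−10.77)²/10.77 = 3.9298
df = 3
p-value (upper-tail) = 0.26915
At α=0.05: p ≥ α → fail to reject H₀

reject H₀: no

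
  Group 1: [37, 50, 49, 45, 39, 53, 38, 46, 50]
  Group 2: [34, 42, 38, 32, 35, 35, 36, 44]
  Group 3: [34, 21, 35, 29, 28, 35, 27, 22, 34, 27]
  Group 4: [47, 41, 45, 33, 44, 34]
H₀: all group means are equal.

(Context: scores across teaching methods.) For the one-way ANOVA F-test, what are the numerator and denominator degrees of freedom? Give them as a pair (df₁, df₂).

degrees of freedom = [3, 29]

k = 4 groups, N = 33 total
df = (k−1, N−k) = (4−1, 33−4) = (3, 29)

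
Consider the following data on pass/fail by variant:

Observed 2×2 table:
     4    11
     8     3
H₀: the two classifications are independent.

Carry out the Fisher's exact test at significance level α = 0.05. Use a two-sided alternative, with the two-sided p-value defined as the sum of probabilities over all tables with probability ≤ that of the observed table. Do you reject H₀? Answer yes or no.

Margins: r₁=15, r₂=11, c₁=12, c₂=14, n=26
p_obs = C(15,4)·C(11,8)/C(26,12); sum pmf over tables with pmf ≤ p_obs
p-value (two-sided) = 0.04474
At α=0.05: p < α → reject H₀

reject H₀: yes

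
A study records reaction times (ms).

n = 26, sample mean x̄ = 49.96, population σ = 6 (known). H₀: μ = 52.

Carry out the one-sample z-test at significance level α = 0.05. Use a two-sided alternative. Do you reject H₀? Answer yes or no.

SE = σ/√n = 6/√26 = 1.1767
z = (x̄−μ₀)/SE = (49.96−52)/1.1767 = -1.7337
p-value (two-sided) = 0.08298
At α=0.05: p ≥ α → fail to reject H₀

reject H₀: no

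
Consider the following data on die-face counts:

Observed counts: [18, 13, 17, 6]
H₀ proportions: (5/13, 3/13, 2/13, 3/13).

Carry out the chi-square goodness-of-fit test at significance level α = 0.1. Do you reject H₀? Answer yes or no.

n = 54; E_i = n·p_i = [20.77, 12.46, 8.31, 12.46]
χ² = (18−20.77)²/20.77 + (13−12.46)²/12.46 + (17−8.31)²/8.31 + (6−12.46)²/12.46 = 12.8377
df = 3
p-value (upper-tail) = 0.00500
At α=0.1: p < α → reject H₀

reject H₀: yes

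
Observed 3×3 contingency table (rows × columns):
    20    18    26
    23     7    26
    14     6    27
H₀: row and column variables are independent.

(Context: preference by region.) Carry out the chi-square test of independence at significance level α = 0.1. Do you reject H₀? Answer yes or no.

reject H₀: yes

Row totals [64, 56, 47], col totals [57, 31, 79], n=167
χ² = (20−21.84)²/21.84 + (18−11.88)²/11.88 + (26−30.28)²/30.28 + (23−19.11)²/19.11 + (7−10.40)²/10.40 + (26−26.49)²/26.49 + (14−16.04)²/16.04 + (6−8.72)²/8.72 + (27−22.23)²/22.23 = 7.9527
df = 4
p-value (upper-tail) = 0.09333
At α=0.1: p < α → reject H₀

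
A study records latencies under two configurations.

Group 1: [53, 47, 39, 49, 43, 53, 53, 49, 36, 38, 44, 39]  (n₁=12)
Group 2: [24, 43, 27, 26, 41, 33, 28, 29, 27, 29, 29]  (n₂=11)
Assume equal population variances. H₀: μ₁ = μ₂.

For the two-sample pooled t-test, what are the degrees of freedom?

degrees of freedom = 21

df = n₁ + n₂ − 2 = 12 + 11 − 2 = 21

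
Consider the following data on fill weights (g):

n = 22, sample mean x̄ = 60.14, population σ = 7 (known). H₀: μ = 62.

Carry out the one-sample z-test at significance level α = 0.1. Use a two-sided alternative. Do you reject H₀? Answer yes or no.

SE = σ/√n = 7/√22 = 1.4924
z = (x̄−μ₀)/SE = (60.14−62)/1.4924 = -1.2463
p-value (two-sided) = 0.21265
At α=0.1: p ≥ α → fail to reject H₀

reject H₀: no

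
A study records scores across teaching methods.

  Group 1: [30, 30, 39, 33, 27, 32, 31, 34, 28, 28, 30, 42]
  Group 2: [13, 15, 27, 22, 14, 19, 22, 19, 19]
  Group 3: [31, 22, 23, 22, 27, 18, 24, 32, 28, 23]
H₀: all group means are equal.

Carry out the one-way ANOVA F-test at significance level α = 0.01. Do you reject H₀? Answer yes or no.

reject H₀: yes

Group means [32.00, 18.89, 25.00], grand mean 25.935
SSB = Σnᵢ(x̄ᵢ−x̄)² = 896.982; SSW = ΣΣ(x−x̄ᵢ)² = 556.889
MSB = 896.982/2 = 448.4910; MSW = 556.889/28 = 19.8889
F = MSB/MSW = 22.5498
df = (2, 28)
p-value (upper-tail) = 0.00000
At α=0.01: p < α → reject H₀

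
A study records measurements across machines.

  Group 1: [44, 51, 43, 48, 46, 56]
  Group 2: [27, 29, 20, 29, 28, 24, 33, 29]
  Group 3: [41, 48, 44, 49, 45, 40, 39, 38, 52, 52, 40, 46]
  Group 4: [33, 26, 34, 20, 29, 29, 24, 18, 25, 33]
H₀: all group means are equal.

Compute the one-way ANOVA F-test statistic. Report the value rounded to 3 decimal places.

test statistic = 43.110

Group means [48.00, 27.38, 44.50, 27.10], grand mean 36.444
SSB = Σnᵢ(x̄ᵢ−x̄)² = 3111.114; SSW = ΣΣ(x−x̄ᵢ)² = 769.775
MSB = 3111.114/3 = 1037.0380; MSW = 769.775/32 = 24.0555
F = MSB/MSW = 43.1103
df = (3, 32)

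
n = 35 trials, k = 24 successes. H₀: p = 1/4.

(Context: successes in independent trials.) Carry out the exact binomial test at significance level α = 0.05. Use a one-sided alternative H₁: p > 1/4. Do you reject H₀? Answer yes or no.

reject H₀: yes

Exact binomial: n=35, k=24, p₀=1/4=0.2500
P(X≥24) from Σ C(n,i)·p₀^i·(1−p₀)^(n−i)
p-value (one-sided, H₁ greater) = 0.00000
At α=0.05: p < α → reject H₀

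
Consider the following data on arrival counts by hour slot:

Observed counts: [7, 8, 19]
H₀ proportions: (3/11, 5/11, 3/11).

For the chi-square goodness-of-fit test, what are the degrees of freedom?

df = k − 1 = 3 − 1 = 2

degrees of freedom = 2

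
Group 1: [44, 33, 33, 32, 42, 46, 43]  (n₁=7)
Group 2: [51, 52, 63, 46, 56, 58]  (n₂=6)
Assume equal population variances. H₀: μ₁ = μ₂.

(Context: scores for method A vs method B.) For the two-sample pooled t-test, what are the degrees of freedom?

degrees of freedom = 11

df = n₁ + n₂ − 2 = 7 + 6 − 2 = 11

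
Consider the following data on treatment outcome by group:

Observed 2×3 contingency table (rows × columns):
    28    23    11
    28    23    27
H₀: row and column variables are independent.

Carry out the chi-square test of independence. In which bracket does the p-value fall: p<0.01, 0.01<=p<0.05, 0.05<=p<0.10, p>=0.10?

p-value bracket: 0.05<=p<0.10

Row totals [62, 78], col totals [56, 46, 38], n=140
χ² = (28−24.80)²/24.80 + (23−20.37)²/20.37 + (11−16.83)²/16.83 + (28−31.20)²/31.20 + (23−25.63)²/25.63 + (27−21.17)²/21.17 = 4.9732
df = 2
p-value (upper-tail) = 0.08319
→ bracket: 0.05<=p<0.10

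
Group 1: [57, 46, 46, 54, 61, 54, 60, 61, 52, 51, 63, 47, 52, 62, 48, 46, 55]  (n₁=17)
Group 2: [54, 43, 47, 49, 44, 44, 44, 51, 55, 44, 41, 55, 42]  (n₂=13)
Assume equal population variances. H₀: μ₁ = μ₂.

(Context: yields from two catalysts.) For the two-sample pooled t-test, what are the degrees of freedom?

df = n₁ + n₂ − 2 = 17 + 13 − 2 = 28

degrees of freedom = 28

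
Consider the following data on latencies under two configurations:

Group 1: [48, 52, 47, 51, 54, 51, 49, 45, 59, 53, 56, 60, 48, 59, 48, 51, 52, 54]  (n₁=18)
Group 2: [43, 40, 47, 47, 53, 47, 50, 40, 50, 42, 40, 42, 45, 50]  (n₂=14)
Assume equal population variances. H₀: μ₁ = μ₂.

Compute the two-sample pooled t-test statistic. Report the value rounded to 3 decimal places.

x̄₁=52.056, s₁=4.345, n₁=18
x̄₂=45.429, s₂=4.345, n₂=14
s_p² = [17·4.345² + 13·4.345²]/30 = 18.8791
SE = √(s_p²·(1/18+1/14)) = 1.5483
t = (52.056−45.429)/1.5483 = 4.2801
df = 30

test statistic = 4.280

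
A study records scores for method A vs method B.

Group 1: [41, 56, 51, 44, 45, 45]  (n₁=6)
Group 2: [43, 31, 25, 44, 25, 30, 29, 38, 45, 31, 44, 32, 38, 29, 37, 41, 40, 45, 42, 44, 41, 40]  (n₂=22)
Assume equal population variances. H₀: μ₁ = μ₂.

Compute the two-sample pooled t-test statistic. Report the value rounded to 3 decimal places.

test statistic = 3.338

x̄₁=47.000, s₁=5.477, n₁=6
x̄₂=37.000, s₂=6.726, n₂=22
s_p² = [5·5.477² + 21·6.726²]/26 = 42.3077
SE = √(s_p²·(1/6+1/22)) = 2.9957
t = (47.000−37.000)/2.9957 = 3.3381
df = 26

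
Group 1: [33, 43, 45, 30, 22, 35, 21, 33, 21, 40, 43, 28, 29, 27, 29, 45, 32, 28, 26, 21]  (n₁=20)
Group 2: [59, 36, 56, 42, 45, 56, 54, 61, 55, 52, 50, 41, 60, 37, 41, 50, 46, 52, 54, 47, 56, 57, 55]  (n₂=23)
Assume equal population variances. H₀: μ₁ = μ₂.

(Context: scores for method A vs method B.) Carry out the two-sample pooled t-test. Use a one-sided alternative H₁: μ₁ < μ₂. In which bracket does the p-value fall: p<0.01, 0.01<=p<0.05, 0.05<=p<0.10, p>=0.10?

p-value bracket: p<0.01

x̄₁=31.550, s₁=8.042, n₁=20
x̄₂=50.522, s₂=7.335, n₂=23
s_p² = [19·8.042² + 22·7.335²]/41 = 58.8461
SE = √(s_p²·(1/20+1/23)) = 2.3454
t = (31.550−50.522)/2.3454 = -8.0890
df = 41
p-value (one-sided, H₁ less) = 0.00000
→ bracket: p<0.01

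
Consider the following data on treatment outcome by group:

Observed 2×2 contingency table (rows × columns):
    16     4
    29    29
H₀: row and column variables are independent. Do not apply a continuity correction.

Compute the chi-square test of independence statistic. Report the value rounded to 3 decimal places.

test statistic = 5.484

Row totals [20, 58], col totals [45, 33], n=78
χ² = (16−11.54)²/11.54 + (4−8.46)²/8.46 + (29−33.46)²/33.46 + (29−24.54)²/24.54 = 5.4836
df = 1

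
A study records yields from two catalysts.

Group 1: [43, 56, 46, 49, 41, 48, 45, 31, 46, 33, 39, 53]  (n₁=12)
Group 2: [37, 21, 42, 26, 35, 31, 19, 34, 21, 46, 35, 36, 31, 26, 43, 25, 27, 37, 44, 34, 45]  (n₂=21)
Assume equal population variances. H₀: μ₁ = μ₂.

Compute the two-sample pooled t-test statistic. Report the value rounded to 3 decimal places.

test statistic = 3.852

x̄₁=44.167, s₁=7.383, n₁=12
x̄₂=33.095, s₂=8.233, n₂=21
s_p² = [11·7.383² + 20·8.233²]/31 = 63.0799
SE = √(s_p²·(1/12+1/21)) = 2.8741
t = (44.167−33.095)/2.8741 = 3.8521
df = 31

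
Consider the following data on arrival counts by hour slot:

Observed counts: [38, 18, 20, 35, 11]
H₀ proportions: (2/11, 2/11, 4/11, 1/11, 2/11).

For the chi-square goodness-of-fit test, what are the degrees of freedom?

degrees of freedom = 4

df = k − 1 = 5 − 1 = 4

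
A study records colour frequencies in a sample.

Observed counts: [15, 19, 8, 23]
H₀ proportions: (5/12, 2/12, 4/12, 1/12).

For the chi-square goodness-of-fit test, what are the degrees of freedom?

df = k − 1 = 4 − 1 = 3

degrees of freedom = 3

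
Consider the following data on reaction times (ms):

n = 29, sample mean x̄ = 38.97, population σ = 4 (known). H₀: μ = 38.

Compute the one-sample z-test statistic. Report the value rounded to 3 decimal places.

SE = σ/√n = 4/√29 = 0.7428
z = (x̄−μ₀)/SE = (38.97−38)/0.7428 = 1.3059

test statistic = 1.306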